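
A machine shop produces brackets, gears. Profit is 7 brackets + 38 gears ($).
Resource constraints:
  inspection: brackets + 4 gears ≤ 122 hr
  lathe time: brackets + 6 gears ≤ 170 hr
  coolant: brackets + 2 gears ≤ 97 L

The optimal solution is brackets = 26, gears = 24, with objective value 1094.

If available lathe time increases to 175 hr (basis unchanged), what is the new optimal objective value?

1119

At the optimum: inspection uses 122 of 122 (binding); lathe time uses 170 of 170 (binding); coolant uses 74 of 97 (slack = 23).
Since coolant is not tight, its dual is 0.
Dual feasibility on the basic columns requires 1·y_inspection + 1·y_lathe time = 7, 4·y_inspection + 6·y_lathe time = 38.
This yields shadow prices y_inspection = 2, y_lathe time = 5.
Δz = y_lathe time·Δb = 5 × (5) = 25, so new z* = 1094 + 25 = 1119.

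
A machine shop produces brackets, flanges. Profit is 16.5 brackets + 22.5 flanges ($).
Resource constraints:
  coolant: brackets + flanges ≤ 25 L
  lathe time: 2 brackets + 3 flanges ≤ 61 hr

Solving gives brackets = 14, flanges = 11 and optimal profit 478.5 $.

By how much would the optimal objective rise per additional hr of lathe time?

6

Check each constraint at x*: coolant 25/25 (tight); lathe time 61/61 (tight).
Dual feasibility on the basic columns requires 1·y_coolant + 2·y_lathe time = 16.5, 1·y_coolant + 3·y_lathe time = 22.5.
Solving: y_coolant = 4.5, y_lathe time = 6.
Shadow price of lathe time = 6.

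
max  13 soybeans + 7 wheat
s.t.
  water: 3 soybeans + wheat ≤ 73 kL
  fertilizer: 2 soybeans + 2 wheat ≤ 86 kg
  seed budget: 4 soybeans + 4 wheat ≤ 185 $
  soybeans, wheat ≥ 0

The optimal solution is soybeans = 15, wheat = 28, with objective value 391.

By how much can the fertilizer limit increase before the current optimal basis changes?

6.5

Binding constraints: water, fertilizer. The basis is B = [[3,1],[2,2]] with det 4.
Per unit increase in fertilizer, x* moves by d = (-0.25, 0.75).
The basis stays optimal until seed budget becomes binding; allowable increase = 6.5 kg.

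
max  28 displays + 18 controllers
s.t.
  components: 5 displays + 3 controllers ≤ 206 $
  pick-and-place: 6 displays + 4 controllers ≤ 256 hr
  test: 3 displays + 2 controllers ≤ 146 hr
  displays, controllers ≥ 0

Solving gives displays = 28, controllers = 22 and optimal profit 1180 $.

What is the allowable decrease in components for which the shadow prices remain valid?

14

Binding constraints: components, pick-and-place. The basis is B = [[5,3],[6,4]] with det 2.
Per unit decrease in components, x* moves by d = (-2, 3).
The basis stays optimal until displays reaches 0; allowable decrease = 14 $.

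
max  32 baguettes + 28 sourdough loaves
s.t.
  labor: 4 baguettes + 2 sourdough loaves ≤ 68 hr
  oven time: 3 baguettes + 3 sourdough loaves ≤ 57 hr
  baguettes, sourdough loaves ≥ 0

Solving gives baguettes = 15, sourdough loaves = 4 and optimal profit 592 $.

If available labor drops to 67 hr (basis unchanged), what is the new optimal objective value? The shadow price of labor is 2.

590

Δb = -1, so new z* = 592 + (2)·(-1) = 592 − 2 = 590.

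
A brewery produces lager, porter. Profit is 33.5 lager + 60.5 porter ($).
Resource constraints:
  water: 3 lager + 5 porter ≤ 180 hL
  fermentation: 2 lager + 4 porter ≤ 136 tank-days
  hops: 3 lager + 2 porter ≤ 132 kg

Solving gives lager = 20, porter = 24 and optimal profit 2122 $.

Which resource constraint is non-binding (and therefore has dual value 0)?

hops

water: 180/180 (binding)
fermentation: 136/136 (binding)
hops: 108/132 (slack 24)
By complementary slackness, a constraint with positive slack has shadow price 0 → hops.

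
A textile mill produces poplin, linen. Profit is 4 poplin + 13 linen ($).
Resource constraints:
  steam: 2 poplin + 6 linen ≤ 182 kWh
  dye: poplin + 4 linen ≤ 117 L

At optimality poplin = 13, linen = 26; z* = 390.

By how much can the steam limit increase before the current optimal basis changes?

52

Binding constraints: steam, dye. The basis is B = [[2,6],[1,4]] with det 2.
Per unit increase in steam, x* moves by d = (2, -0.5).
The basis stays optimal until linen reaches 0; allowable increase = 52 kWh.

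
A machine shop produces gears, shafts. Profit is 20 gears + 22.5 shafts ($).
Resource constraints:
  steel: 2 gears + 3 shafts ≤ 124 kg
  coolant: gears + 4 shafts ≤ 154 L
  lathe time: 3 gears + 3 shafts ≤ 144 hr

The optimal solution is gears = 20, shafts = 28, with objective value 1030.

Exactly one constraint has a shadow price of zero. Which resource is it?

coolant

steel: 124/124 (binding)
coolant: 132/154 (slack 22)
lathe time: 144/144 (binding)
By complementary slackness, a constraint with positive slack has shadow price 0 → coolant.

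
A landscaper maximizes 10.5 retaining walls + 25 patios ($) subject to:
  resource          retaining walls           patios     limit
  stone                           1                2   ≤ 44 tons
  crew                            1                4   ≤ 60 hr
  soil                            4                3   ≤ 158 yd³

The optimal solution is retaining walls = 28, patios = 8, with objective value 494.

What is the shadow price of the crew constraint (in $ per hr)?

Binding: stone and crew. Non-binding: soil (22 unused).
Slack constraints have shadow price 0 (complementary slackness).
Dual feasibility on the basic columns requires 1·y_stone + 1·y_crew = 10.5, 2·y_stone + 4·y_crew = 25.
Solving: y_stone = 8.5, y_crew = 2.
Shadow price of crew = 2.

2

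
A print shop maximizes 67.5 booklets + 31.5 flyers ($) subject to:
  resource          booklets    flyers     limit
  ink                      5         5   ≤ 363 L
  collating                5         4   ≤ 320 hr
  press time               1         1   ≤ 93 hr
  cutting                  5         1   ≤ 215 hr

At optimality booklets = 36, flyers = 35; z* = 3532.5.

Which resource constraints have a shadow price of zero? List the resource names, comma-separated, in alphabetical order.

ink, press time

ink: 355/363 (slack 8)
collating: 320/320 (binding)
press time: 71/93 (slack 22)
cutting: 215/215 (binding)
By complementary slackness, a constraint with positive slack has shadow price 0 → ink, press time.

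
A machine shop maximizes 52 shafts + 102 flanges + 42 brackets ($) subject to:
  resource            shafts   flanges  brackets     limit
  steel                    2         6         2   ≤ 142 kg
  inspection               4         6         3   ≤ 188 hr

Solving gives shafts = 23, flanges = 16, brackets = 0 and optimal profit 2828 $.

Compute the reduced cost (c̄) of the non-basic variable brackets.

-1

Check each constraint at x*: steel 142/142 (tight); inspection 188/188 (tight).
The binding rows give the dual system: 2·y_steel + 4·y_inspection = 52 and 6·y_steel + 6·y_inspection = 102.
Solving: y_steel = 8, y_inspection = 9.
Reduced cost of brackets: c₃ − yᵀa₃ = 42 − (8·2 + 9·3) = 42 − 43 = -1.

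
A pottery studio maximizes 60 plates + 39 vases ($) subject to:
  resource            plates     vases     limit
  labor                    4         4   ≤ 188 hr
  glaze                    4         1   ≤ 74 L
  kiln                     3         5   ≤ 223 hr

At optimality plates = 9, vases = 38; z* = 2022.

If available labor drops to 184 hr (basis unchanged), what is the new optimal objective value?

Binding: labor and glaze. Non-binding: kiln (6 unused).
By complementary slackness, y = 0 for the non-binding constraint.
The binding rows give the dual system: 4·y_labor + 4·y_glaze = 60 and 4·y_labor + 1·y_glaze = 39.
Solving: y_labor = 8, y_glaze = 7.
Δz = y_labor·Δb = 8 × (-4) = -32, so new z* = 2022 − 32 = 1990.

1990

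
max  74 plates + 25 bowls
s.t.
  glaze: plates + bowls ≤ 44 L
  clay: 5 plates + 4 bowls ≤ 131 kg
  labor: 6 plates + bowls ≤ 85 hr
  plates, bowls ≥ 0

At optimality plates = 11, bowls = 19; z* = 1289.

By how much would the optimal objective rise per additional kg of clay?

Binding: clay and labor. Non-binding: glaze (14 unused).
Slack constraints have shadow price 0 (complementary slackness).
The binding rows give the dual system: 5·y_clay + 6·y_labor = 74 and 4·y_clay + 1·y_labor = 25.
→ y_clay = 4 and y_labor = 9.
Shadow price of clay = 4.

4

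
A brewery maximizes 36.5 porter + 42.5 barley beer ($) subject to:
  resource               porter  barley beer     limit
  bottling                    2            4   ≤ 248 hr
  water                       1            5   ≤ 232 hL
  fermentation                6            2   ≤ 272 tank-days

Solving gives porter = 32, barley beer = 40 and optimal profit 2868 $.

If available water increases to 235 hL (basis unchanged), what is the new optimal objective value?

2887.5

Check each constraint at x*: bottling 224/248 (slack 24); water 232/232 (tight); fermentation 272/272 (tight).
Since bottling is not tight, its dual is 0.
From A_Bᵀ y = c: 1·y_water + 6·y_fermentation = 36.5; 5·y_water + 2·y_fermentation = 42.5.
Solving: y_water = 6.5, y_fermentation = 5.
Δz = y_water·Δb = 6.5 × (3) = 19.5, so new z* = 2868 + 19.5 = 2887.5.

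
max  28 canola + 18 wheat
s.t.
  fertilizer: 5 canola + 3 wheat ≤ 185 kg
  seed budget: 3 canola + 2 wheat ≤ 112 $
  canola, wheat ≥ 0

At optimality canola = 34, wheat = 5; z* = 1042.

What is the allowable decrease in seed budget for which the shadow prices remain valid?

Binding constraints: fertilizer, seed budget. The basis is B = [[5,3],[3,2]] with det 1.
Per unit decrease in seed budget, x* moves by d = (3, -5).
The basis stays optimal until wheat reaches 0; allowable decrease = 1 $.

1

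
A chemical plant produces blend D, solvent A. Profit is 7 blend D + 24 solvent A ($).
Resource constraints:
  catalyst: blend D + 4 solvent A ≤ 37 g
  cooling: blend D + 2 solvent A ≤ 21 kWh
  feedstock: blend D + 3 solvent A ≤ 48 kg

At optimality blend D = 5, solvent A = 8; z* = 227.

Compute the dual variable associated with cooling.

At the optimum: catalyst uses 37 of 37 (binding); cooling uses 21 of 21 (binding); feedstock uses 29 of 48 (slack = 19).
By complementary slackness, y = 0 for the non-binding constraint.
From A_Bᵀ y = c: 1·y_catalyst + 1·y_cooling = 7; 4·y_catalyst + 2·y_cooling = 24.
This yields shadow prices y_catalyst = 5, y_cooling = 2.
Shadow price of cooling = 2.

2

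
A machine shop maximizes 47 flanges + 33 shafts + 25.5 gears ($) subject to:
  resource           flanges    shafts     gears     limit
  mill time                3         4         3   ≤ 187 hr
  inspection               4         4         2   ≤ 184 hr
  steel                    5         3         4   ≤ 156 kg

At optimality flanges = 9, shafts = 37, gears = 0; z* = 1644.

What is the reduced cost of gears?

At the optimum: mill time uses 175 of 187 (slack = 12); inspection uses 184 of 184 (binding); steel uses 156 of 156 (binding).
Since mill time is not tight, its dual is 0.
Dual feasibility on the basic columns requires 4·y_inspection + 5·y_steel = 47, 4·y_inspection + 3·y_steel = 33.
Solving: y_inspection = 3, y_steel = 7.
Reduced cost of gears: c₃ − yᵀa₃ = 25.5 − (3·2 + 7·4) = 25.5 − 34 = -8.5.

-8.5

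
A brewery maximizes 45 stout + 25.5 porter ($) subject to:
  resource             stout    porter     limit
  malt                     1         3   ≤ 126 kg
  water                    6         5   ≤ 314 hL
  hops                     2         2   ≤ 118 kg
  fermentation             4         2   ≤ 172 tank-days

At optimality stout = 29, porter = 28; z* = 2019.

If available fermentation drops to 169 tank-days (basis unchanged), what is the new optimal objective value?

1992

Binding: water and fermentation. Non-binding: malt (13 unused), hops (4 unused).
By complementary slackness, y = 0 for the non-binding constraints.
Dual feasibility on the basic columns requires 6·y_water + 4·y_fermentation = 45, 5·y_water + 2·y_fermentation = 25.5.
Solving: y_water = 1.5, y_fermentation = 9.
Δz = y_fermentation·Δb = 9 × (-3) = -27, so new z* = 2019 − 27 = 1992.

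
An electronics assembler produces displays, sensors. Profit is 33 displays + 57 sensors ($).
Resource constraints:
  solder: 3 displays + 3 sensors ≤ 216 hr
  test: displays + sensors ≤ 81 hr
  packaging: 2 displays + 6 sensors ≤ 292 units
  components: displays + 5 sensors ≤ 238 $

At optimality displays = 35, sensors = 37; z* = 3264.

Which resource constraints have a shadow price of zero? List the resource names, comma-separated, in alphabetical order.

components, test

solder: 216/216 (binding)
test: 72/81 (slack 9)
packaging: 292/292 (binding)
components: 220/238 (slack 18)
By complementary slackness, a constraint with positive slack has shadow price 0 → components, test.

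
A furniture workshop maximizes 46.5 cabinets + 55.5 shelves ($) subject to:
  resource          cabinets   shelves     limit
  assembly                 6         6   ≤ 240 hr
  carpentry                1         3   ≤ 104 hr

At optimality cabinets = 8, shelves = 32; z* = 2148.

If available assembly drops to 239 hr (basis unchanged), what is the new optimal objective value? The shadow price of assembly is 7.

2141

Δb = -1, so new z* = 2148 + (7)·(-1) = 2148 − 7 = 2141.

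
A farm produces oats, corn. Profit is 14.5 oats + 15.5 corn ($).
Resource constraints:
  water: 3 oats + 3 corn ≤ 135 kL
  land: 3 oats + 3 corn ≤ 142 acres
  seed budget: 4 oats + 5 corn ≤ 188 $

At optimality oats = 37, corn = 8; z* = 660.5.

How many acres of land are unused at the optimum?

7

land used = 3·37 + 3·8 = 135; slack = 142 − 135 = 7.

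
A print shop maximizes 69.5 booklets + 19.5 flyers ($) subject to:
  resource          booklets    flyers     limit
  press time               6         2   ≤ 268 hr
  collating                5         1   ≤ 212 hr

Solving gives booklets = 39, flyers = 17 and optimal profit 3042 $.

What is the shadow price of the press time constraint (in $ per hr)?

Both press time and collating are binding at x*.
The binding rows give the dual system: 6·y_press time + 5·y_collating = 69.5 and 2·y_press time + 1·y_collating = 19.5.
→ y_press time = 7 and y_collating = 5.5.
Shadow price of press time = 7.

7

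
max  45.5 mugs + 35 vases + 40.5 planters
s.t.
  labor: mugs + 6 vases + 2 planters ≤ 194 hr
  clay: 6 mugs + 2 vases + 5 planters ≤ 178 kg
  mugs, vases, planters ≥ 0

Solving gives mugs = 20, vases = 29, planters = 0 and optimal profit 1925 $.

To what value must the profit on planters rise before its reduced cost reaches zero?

42

Both labor and clay are binding at x*.
Dual feasibility on the basic columns requires 1·y_labor + 6·y_clay = 45.5, 6·y_labor + 2·y_clay = 35.
→ y_labor = 3.5 and y_clay = 7.
planters enters the basis when its profit ≥ yᵀa₃ = 3.5·2 + 7·5 = 42.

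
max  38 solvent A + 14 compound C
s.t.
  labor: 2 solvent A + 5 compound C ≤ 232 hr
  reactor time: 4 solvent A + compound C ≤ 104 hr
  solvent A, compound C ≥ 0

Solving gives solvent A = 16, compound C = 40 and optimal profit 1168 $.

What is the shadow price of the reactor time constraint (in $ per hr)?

9

Both labor and reactor time are binding at x*.
From A_Bᵀ y = c: 2·y_labor + 4·y_reactor time = 38; 5·y_labor + 1·y_reactor time = 14.
→ y_labor = 1 and y_reactor time = 9.
Shadow price of reactor time = 9.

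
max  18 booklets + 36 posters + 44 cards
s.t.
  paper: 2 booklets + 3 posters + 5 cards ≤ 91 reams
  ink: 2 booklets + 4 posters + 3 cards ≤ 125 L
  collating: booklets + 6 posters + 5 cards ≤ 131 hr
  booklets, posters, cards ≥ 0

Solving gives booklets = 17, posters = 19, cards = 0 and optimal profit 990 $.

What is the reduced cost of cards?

-6

Check each constraint at x*: paper 91/91 (tight); ink 110/125 (slack 15); collating 131/131 (tight).
Since ink is not tight, its dual is 0.
From A_Bᵀ y = c: 2·y_paper + 1·y_collating = 18; 3·y_paper + 6·y_collating = 36.
→ y_paper = 8 and y_collating = 2.
Reduced cost of cards: c₃ − yᵀa₃ = 44 − (8·5 + 2·5) = 44 − 50 = -6.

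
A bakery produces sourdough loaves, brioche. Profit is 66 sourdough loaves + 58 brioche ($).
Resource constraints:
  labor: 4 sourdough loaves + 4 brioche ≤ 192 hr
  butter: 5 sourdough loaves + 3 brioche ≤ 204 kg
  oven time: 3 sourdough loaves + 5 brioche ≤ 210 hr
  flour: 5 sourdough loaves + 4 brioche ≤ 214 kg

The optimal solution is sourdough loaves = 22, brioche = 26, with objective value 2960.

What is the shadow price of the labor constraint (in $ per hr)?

At the optimum: labor uses 192 of 192 (binding); butter uses 188 of 204 (slack = 16); oven time uses 196 of 210 (slack = 14); flour uses 214 of 214 (binding).
Since butter, oven time are not tight, their duals are 0.
From A_Bᵀ y = c: 4·y_labor + 5·y_flour = 66; 4·y_labor + 4·y_flour = 58.
Solving: y_labor = 6.5, y_flour = 8.
Shadow price of labor = 6.5.

6.5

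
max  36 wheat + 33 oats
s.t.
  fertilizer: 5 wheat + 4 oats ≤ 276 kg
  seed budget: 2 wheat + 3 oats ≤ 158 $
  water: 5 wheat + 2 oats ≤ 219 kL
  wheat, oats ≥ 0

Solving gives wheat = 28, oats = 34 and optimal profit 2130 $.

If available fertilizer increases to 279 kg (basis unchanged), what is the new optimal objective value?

2148

Check each constraint at x*: fertilizer 276/276 (tight); seed budget 158/158 (tight); water 208/219 (slack 11).
By complementary slackness, y = 0 for the non-binding constraint.
The binding rows give the dual system: 5·y_fertilizer + 2·y_seed budget = 36 and 4·y_fertilizer + 3·y_seed budget = 33.
Solving: y_fertilizer = 6, y_seed budget = 3.
Δz = y_fertilizer·Δb = 6 × (3) = 18, so new z* = 2130 + 18 = 2148.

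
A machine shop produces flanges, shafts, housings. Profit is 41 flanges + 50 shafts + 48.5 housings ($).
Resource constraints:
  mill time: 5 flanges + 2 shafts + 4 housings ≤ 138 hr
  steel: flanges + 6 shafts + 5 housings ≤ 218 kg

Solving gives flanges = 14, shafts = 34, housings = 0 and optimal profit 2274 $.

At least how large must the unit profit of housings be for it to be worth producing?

58

At the optimum: mill time uses 138 of 138 (binding); steel uses 218 of 218 (binding).
The binding rows give the dual system: 5·y_mill time + 1·y_steel = 41 and 2·y_mill time + 6·y_steel = 50.
This yields shadow prices y_mill time = 7, y_steel = 6.
housings enters the basis when its profit ≥ yᵀa₃ = 7·4 + 6·5 = 58.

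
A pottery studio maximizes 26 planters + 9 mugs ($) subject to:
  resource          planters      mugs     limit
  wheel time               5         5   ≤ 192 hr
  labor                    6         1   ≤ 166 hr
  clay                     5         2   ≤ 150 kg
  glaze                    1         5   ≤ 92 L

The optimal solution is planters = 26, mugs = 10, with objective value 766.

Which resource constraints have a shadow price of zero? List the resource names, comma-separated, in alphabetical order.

wheel time: 180/192 (slack 12)
labor: 166/166 (binding)
clay: 150/150 (binding)
glaze: 76/92 (slack 16)
By complementary slackness, a constraint with positive slack has shadow price 0 → glaze, wheel time.

glaze, wheel time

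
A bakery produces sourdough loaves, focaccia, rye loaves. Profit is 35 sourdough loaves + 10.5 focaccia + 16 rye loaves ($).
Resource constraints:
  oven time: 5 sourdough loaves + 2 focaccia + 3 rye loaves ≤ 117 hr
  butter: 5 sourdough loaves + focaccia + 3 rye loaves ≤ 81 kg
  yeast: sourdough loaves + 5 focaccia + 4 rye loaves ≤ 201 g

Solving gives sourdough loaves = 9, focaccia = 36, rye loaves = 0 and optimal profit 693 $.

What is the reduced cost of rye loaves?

Binding: oven time and butter. Non-binding: yeast (12 unused).
By complementary slackness, y = 0 for the non-binding constraint.
Dual feasibility on the basic columns requires 5·y_oven time + 5·y_butter = 35, 2·y_oven time + 1·y_butter = 10.5.
Solving: y_oven time = 3.5, y_butter = 3.5.
Reduced cost of rye loaves: c₃ − yᵀa₃ = 16 − (3.5·3 + 3.5·3) = 16 − 21 = -5.

-5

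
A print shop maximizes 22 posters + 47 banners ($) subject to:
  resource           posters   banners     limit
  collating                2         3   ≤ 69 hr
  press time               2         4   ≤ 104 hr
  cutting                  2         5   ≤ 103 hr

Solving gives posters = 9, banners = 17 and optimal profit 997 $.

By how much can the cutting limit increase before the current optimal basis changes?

12

Binding constraints: collating, cutting. The basis is B = [[2,3],[2,5]] with det 4.
Per unit increase in cutting, x* moves by d = (-0.75, 0.5).
The basis stays optimal until posters reaches 0; allowable increase = 12 hr.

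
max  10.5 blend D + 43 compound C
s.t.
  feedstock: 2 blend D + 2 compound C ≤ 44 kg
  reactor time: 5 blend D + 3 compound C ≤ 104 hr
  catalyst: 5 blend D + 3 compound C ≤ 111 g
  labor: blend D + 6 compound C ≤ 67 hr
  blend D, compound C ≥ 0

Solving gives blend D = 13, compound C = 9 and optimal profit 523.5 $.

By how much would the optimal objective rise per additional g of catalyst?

Binding: feedstock and labor. Non-binding: reactor time (12 unused), catalyst (19 unused).
Since reactor time, catalyst are not tight, their duals are 0.
The binding rows give the dual system: 2·y_feedstock + 1·y_labor = 10.5 and 2·y_feedstock + 6·y_labor = 43.
This yields shadow prices y_feedstock = 2, y_labor = 6.5.
Shadow price of catalyst = 0.

0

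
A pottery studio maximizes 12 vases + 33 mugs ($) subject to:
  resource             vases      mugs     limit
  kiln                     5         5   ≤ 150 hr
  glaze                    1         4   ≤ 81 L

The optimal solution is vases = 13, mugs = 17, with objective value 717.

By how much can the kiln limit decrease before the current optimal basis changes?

Binding constraints: kiln, glaze. The basis is B = [[5,5],[1,4]] with det 15.
Per unit decrease in kiln, x* moves by d = (-0.2667, 0.0667).
The basis stays optimal until vases reaches 0; allowable decrease = 48.75 hr.

48.75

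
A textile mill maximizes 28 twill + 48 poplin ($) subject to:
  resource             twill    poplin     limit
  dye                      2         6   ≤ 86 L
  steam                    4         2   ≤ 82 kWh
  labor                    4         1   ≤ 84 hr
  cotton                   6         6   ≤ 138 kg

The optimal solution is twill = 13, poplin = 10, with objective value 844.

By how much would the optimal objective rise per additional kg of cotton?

Check each constraint at x*: dye 86/86 (tight); steam 72/82 (slack 10); labor 62/84 (slack 22); cotton 138/138 (tight).
By complementary slackness, y = 0 for the non-binding constraints.
Dual feasibility on the basic columns requires 2·y_dye + 6·y_cotton = 28, 6·y_dye + 6·y_cotton = 48.
Solving: y_dye = 5, y_cotton = 3.
Shadow price of cotton = 3.

3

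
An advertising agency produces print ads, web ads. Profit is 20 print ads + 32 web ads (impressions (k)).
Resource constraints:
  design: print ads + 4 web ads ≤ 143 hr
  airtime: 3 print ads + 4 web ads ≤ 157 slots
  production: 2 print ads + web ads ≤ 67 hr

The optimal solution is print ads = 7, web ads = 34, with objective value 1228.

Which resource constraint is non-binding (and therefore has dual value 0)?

design: 143/143 (binding)
airtime: 157/157 (binding)
production: 48/67 (slack 19)
By complementary slackness, a constraint with positive slack has shadow price 0 → production.

production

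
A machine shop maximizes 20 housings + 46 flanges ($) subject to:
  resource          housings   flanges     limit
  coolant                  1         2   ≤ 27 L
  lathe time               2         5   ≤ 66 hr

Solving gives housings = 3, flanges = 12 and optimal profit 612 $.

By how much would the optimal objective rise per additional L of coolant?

Both coolant and lathe time are binding at x*.
The binding rows give the dual system: 1·y_coolant + 2·y_lathe time = 20 and 2·y_coolant + 5·y_lathe time = 46.
This yields shadow prices y_coolant = 8, y_lathe time = 6.
Shadow price of coolant = 8.

8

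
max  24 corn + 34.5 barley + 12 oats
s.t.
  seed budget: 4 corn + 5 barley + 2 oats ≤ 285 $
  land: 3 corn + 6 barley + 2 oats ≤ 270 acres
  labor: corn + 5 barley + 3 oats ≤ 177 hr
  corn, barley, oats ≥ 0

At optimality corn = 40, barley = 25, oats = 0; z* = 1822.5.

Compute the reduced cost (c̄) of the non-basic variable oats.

Check each constraint at x*: seed budget 285/285 (tight); land 270/270 (tight); labor 165/177 (slack 12).
Slack constraints have shadow price 0 (complementary slackness).
Dual feasibility on the basic columns requires 4·y_seed budget + 3·y_land = 24, 5·y_seed budget + 6·y_land = 34.5.
→ y_seed budget = 4.5 and y_land = 2.
Reduced cost of oats: c₃ − yᵀa₃ = 12 − (4.5·2 + 2·2) = 12 − 13 = -1.

-1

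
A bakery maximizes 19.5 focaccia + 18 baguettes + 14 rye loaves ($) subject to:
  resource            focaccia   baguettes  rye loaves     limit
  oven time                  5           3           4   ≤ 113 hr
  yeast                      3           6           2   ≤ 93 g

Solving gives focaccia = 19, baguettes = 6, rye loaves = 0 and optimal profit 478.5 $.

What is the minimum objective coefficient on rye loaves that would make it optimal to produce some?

15

Both oven time and yeast are binding at x*.
The binding rows give the dual system: 5·y_oven time + 3·y_yeast = 19.5 and 3·y_oven time + 6·y_yeast = 18.
→ y_oven time = 3 and y_yeast = 1.5.
rye loaves enters the basis when its profit ≥ yᵀa₃ = 3·4 + 1.5·2 = 15.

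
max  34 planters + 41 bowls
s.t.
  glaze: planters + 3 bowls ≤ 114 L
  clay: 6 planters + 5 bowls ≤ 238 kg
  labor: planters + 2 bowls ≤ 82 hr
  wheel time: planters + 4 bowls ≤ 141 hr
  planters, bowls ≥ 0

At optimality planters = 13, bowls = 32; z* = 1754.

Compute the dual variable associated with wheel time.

4

Check each constraint at x*: glaze 109/114 (slack 5); clay 238/238 (tight); labor 77/82 (slack 5); wheel time 141/141 (tight).
Since glaze, labor are not tight, their duals are 0.
Dual feasibility on the basic columns requires 6·y_clay + 1·y_wheel time = 34, 5·y_clay + 4·y_wheel time = 41.
→ y_clay = 5 and y_wheel time = 4.
Shadow price of wheel time = 4.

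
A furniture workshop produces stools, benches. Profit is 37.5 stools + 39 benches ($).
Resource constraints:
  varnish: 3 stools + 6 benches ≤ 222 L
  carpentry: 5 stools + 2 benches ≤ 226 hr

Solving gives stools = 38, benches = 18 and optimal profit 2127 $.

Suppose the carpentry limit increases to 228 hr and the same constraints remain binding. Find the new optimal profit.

Check each constraint at x*: varnish 222/222 (tight); carpentry 226/226 (tight).
From A_Bᵀ y = c: 3·y_varnish + 5·y_carpentry = 37.5; 6·y_varnish + 2·y_carpentry = 39.
→ y_varnish = 5 and y_carpentry = 4.5.
Δz = y_carpentry·Δb = 4.5 × (2) = 9, so new z* = 2127 + 9 = 2136.

2136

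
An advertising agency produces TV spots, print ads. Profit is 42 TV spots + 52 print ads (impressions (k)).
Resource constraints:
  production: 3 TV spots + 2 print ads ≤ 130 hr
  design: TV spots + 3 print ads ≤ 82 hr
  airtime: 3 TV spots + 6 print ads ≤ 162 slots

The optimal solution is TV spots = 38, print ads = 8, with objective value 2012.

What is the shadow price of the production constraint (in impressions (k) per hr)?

8

At the optimum: production uses 130 of 130 (binding); design uses 62 of 82 (slack = 20); airtime uses 162 of 162 (binding).
By complementary slackness, y = 0 for the non-binding constraint.
Dual feasibility on the basic columns requires 3·y_production + 3·y_airtime = 42, 2·y_production + 6·y_airtime = 52.
→ y_production = 8 and y_airtime = 6.
Shadow price of production = 8.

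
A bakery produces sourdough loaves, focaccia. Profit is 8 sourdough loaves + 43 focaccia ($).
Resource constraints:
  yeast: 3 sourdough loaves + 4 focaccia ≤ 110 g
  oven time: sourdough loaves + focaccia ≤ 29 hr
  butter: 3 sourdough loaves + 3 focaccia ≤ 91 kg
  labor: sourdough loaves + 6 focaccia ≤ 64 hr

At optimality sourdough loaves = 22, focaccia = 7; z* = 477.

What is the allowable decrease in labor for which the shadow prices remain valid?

35

Binding constraints: oven time, labor. The basis is B = [[1,1],[1,6]] with det 5.
Per unit decrease in labor, x* moves by d = (0.2, -0.2).
The basis stays optimal until focaccia reaches 0; allowable decrease = 35 hr.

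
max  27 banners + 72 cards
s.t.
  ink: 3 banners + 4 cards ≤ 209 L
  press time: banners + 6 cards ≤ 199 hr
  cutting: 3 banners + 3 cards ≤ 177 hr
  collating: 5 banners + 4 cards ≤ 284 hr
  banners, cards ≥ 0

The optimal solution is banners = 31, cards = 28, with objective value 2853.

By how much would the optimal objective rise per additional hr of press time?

Binding: press time and cutting. Non-binding: ink (4 unused), collating (17 unused).
Since ink, collating are not tight, their duals are 0.
Dual feasibility on the basic columns requires 1·y_press time + 3·y_cutting = 27, 6·y_press time + 3·y_cutting = 72.
This yields shadow prices y_press time = 9, y_cutting = 6.
Shadow price of press time = 9.

9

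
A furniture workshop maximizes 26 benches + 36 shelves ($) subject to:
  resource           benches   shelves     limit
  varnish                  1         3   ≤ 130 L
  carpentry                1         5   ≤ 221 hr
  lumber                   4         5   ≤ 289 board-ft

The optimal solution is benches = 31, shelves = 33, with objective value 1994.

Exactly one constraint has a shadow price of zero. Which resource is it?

varnish: 130/130 (binding)
carpentry: 196/221 (slack 25)
lumber: 289/289 (binding)
By complementary slackness, a constraint with positive slack has shadow price 0 → carpentry.

carpentry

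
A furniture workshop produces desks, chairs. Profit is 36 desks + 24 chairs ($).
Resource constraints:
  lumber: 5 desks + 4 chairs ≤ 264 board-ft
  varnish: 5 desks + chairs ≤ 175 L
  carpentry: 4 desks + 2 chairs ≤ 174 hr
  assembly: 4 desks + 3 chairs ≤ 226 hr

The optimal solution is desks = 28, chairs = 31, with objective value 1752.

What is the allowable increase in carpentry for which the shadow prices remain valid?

Binding constraints: lumber, carpentry. The basis is B = [[5,4],[4,2]] with det -6.
Per unit increase in carpentry, x* moves by d = (0.6667, -0.8333).
The basis stays optimal until varnish becomes binding; allowable increase = 1.6 hr.

1.6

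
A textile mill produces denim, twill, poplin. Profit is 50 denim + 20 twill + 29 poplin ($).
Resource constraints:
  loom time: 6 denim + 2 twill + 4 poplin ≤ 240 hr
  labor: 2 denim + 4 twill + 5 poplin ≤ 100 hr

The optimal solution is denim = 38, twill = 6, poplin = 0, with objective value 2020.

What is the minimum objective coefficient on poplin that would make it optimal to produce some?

37

At the optimum: loom time uses 240 of 240 (binding); labor uses 100 of 100 (binding).
Dual feasibility on the basic columns requires 6·y_loom time + 2·y_labor = 50, 2·y_loom time + 4·y_labor = 20.
→ y_loom time = 8 and y_labor = 1.
poplin enters the basis when its profit ≥ yᵀa₃ = 8·4 + 1·5 = 37.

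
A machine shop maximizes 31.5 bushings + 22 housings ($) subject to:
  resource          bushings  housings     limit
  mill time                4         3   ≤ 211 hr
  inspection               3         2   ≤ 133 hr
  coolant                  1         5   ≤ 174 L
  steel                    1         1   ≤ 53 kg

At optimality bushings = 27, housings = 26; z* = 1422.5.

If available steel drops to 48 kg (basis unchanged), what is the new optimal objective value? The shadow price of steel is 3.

Δb = -5, so new z* = 1422.5 + (3)·(-5) = 1422.5 − 15 = 1407.5.

1407.5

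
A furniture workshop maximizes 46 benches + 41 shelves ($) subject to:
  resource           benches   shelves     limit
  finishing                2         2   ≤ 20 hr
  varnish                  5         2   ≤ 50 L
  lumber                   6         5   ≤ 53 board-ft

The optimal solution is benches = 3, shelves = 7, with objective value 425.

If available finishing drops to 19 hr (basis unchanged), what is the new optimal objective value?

417

At the optimum: finishing uses 20 of 20 (binding); varnish uses 29 of 50 (slack = 21); lumber uses 53 of 53 (binding).
By complementary slackness, y = 0 for the non-binding constraint.
Dual feasibility on the basic columns requires 2·y_finishing + 6·y_lumber = 46, 2·y_finishing + 5·y_lumber = 41.
→ y_finishing = 8 and y_lumber = 5.
Δz = y_finishing·Δb = 8 × (-1) = -8, so new z* = 425 − 8 = 417.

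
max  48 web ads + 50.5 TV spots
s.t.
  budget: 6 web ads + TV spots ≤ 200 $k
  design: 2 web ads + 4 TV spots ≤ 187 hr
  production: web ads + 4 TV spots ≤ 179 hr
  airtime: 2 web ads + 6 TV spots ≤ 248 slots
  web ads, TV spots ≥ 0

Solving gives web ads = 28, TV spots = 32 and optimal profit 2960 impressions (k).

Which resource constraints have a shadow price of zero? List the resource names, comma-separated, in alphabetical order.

design, production

budget: 200/200 (binding)
design: 184/187 (slack 3)
production: 156/179 (slack 23)
airtime: 248/248 (binding)
By complementary slackness, a constraint with positive slack has shadow price 0 → design, production.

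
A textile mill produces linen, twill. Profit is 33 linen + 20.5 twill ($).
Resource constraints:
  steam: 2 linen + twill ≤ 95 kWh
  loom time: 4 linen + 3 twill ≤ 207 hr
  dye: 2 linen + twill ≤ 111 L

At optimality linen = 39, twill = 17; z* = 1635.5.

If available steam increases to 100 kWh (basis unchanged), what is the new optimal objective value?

Check each constraint at x*: steam 95/95 (tight); loom time 207/207 (tight); dye 95/111 (slack 16).
Slack constraints have shadow price 0 (complementary slackness).
The binding rows give the dual system: 2·y_steam + 4·y_loom time = 33 and 1·y_steam + 3·y_loom time = 20.5.
→ y_steam = 8.5 and y_loom time = 4.
Δz = y_steam·Δb = 8.5 × (5) = 42.5, so new z* = 1635.5 + 42.5 = 1678.

1678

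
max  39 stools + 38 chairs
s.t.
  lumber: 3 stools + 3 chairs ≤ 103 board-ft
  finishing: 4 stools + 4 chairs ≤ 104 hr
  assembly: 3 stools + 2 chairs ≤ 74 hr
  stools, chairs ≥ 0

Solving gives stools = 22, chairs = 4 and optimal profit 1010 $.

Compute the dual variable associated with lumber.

0

At the optimum: lumber uses 78 of 103 (slack = 25); finishing uses 104 of 104 (binding); assembly uses 74 of 74 (binding).
Slack constraints have shadow price 0 (complementary slackness).
From A_Bᵀ y = c: 4·y_finishing + 3·y_assembly = 39; 4·y_finishing + 2·y_assembly = 38.
→ y_finishing = 9 and y_assembly = 1.
Shadow price of lumber = 0.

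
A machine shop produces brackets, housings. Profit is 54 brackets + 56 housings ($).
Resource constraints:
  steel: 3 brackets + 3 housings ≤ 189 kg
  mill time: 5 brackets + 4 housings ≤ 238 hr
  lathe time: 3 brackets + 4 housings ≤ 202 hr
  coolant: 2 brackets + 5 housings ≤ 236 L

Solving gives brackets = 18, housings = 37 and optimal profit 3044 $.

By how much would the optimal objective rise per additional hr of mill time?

Binding: mill time and lathe time. Non-binding: steel (24 unused), coolant (15 unused).
Slack constraints have shadow price 0 (complementary slackness).
The binding rows give the dual system: 5·y_mill time + 3·y_lathe time = 54 and 4·y_mill time + 4·y_lathe time = 56.
This yields shadow prices y_mill time = 6, y_lathe time = 8.
Shadow price of mill time = 6.

6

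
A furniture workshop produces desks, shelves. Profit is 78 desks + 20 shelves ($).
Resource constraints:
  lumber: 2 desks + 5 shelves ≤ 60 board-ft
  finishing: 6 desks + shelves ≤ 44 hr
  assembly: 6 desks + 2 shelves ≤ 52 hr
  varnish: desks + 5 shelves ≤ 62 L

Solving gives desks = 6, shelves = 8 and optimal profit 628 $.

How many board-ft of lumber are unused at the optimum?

lumber used = 2·6 + 5·8 = 52; slack = 60 − 52 = 8.

8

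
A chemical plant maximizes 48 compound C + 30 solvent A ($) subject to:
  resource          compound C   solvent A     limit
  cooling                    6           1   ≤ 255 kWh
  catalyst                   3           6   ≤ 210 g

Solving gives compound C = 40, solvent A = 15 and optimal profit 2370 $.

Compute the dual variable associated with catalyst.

4

At the optimum: cooling uses 255 of 255 (binding); catalyst uses 210 of 210 (binding).
Dual feasibility on the basic columns requires 6·y_cooling + 3·y_catalyst = 48, 1·y_cooling + 6·y_catalyst = 30.
→ y_cooling = 6 and y_catalyst = 4.
Shadow price of catalyst = 4.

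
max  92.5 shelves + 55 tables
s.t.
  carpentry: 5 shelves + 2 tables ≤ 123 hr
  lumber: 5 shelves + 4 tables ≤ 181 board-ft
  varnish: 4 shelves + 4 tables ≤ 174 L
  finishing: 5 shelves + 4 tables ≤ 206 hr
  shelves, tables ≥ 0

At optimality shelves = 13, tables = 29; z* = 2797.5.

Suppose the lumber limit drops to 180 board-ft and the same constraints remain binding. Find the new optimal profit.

2788.5

Binding: carpentry and lumber. Non-binding: varnish (6 unused), finishing (25 unused).
By complementary slackness, y = 0 for the non-binding constraints.
The binding rows give the dual system: 5·y_carpentry + 5·y_lumber = 92.5 and 2·y_carpentry + 4·y_lumber = 55.
Solving: y_carpentry = 9.5, y_lumber = 9.
Δz = y_lumber·Δb = 9 × (-1) = -9, so new z* = 2797.5 − 9 = 2788.5.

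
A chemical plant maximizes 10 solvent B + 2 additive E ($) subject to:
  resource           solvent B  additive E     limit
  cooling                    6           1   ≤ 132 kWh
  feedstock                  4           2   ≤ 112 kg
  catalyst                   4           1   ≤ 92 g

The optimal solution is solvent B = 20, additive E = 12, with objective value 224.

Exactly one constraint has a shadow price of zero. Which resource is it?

cooling: 132/132 (binding)
feedstock: 104/112 (slack 8)
catalyst: 92/92 (binding)
By complementary slackness, a constraint with positive slack has shadow price 0 → feedstock.

feedstock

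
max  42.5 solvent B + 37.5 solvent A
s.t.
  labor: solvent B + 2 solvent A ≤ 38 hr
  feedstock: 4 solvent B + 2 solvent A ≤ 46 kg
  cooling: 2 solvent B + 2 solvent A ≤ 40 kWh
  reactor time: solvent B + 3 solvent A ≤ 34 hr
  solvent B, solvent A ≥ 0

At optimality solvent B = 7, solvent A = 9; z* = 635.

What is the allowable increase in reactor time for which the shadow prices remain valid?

Binding constraints: feedstock, reactor time. The basis is B = [[4,2],[1,3]] with det 10.
Per unit increase in reactor time, x* moves by d = (-0.2, 0.4).
The basis stays optimal until cooling becomes binding; allowable increase = 20 hr.

20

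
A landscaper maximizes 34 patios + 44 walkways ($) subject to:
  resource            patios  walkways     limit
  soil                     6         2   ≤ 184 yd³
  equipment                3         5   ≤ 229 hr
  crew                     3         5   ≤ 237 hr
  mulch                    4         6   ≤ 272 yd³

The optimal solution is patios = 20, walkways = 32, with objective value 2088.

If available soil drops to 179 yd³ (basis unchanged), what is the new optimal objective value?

2083

Check each constraint at x*: soil 184/184 (tight); equipment 220/229 (slack 9); crew 220/237 (slack 17); mulch 272/272 (tight).
By complementary slackness, y = 0 for the non-binding constraints.
The binding rows give the dual system: 6·y_soil + 4·y_mulch = 34 and 2·y_soil + 6·y_mulch = 44.
This yields shadow prices y_soil = 1, y_mulch = 7.
Δz = y_soil·Δb = 1 × (-5) = -5, so new z* = 2088 − 5 = 2083.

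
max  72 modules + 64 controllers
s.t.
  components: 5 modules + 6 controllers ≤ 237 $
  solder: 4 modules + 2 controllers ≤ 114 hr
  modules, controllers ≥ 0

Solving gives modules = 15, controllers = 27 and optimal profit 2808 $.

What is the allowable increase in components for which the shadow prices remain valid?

Binding constraints: components, solder. The basis is B = [[5,6],[4,2]] with det -14.
Per unit increase in components, x* moves by d = (-0.1429, 0.2857).
The basis stays optimal until modules reaches 0; allowable increase = 105 $.

105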